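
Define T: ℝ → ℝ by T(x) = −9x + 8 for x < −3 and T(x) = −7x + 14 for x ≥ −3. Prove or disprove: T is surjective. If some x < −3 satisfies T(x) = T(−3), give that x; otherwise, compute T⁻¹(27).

Both pieces are strictly decreasing (slopes −9 and −7), so each is injective on its own interval.
The left piece maps (−∞, −3) onto (35, ∞); the right piece maps [−3, ∞) onto (−∞, 35].
These images together cover ℝ, so T is surjective.
Because the two images are disjoint, no x < −3 has T(x) = T(−3), so we compute T⁻¹(27): 27 lies in (−∞, 35], so solve −7x + 14 = 27: x = (27 − 14)/(−7) = −13/7.

-13/7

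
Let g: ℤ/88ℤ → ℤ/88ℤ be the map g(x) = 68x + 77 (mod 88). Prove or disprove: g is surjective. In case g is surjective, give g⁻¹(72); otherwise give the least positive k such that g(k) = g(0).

Since gcd(68, 88) = 4, we have 68x ≡ 0 (mod 4) for all x, so g(x) ≡ 1 (mod 4).
But 0 ≢ 1 (mod 4), so 0 ∈ ℤ/88ℤ has no preimage. So g is not surjective.
Since g is not surjective, we find the least positive k with g(k) = g(0): this means 68k ≡ 0 (mod 88), i.e. 88 ∣ 68k. Since gcd(68, 88) = 4, dividing through by 4 this holds exactly when 22 ∣ 17k, and as gcd(17, 22) = 1, exactly when 22 ∣ k.
The smallest positive such k is 22.

22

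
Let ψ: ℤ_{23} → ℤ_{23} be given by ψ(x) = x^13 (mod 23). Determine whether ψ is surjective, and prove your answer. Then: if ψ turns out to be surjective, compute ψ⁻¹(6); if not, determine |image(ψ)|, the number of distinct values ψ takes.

12

Since 23 is prime, the nonzero elements of ℤ_{23} form a cyclic group of order 22.
As gcd(13, 22) = 1, raising to the 13th power is a bijection on this group: if x_1^13 ≡ x_2^13 then (x_1x_2^{−1})^13 = 1, and the only element of order dividing gcd(13, 22) = 1 is 1, so x_1 = x_2.
With ψ(0) = 0 this makes ψ injective on all of ℤ_{23}, hence bijective (finite equal-size domain and codomain). In particular ψ is surjective.
Since ψ is surjective, we find the preimage of 6. The inverse of x ↦ x^13 on (ℤ_{23})^× is x ↦ x^17, because 13·17 = 221 = 10·22 + 1 ≡ 1 (mod 22) and x^{22} = 1 for x ≠ 0 (Fermat). So ψ⁻¹(6) = 6^17 mod 23.
Repeated squaring mod 23: 6^1 ≡ 6, 6^2 ≡ 6² = 36 ≡ 13, 6^4 ≡ 13² = 169 ≡ 8, 6^8 ≡ 8² = 64 ≡ 18, 6^16 ≡ 18² = 324 ≡ 2. Since 17 = 16 + 1, 6^17 ≡ 2·6: 2·6 = 12. So 6^17 ≡ 12 (mod 23).
Hence ψ⁻¹(6) = 12.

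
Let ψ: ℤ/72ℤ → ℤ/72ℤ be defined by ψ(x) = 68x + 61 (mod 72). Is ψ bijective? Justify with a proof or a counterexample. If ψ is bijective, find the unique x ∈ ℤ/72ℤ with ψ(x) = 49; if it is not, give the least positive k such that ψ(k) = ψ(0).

We have gcd(68, 72) = 4 > 1. Taking s = 0 and t = 18: ψ(0) = 61 and ψ(18) = 68·18 + 61 = 1285 ≡ 61 (mod 72).
So ψ(0) = ψ(18) while 0 ≠ 18, so ψ is not injective, hence not bijective.
Since ψ is not bijective, we find the least positive k with ψ(k) = ψ(0): this means 68k ≡ 0 (mod 72), i.e. 72 ∣ 68k. Since gcd(68, 72) = 4, dividing through by 4 this holds exactly when 18 ∣ 17k, and as gcd(17, 18) = 1, exactly when 18 ∣ k.
The smallest positive such k is 18.

18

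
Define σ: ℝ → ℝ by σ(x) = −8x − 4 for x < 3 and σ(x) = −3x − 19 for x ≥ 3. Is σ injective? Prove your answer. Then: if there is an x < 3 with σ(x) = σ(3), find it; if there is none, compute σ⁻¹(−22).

Both pieces are strictly decreasing (slopes −8 and −3), so each is injective on its own interval.
The left piece maps (−∞, 3) onto (−28, ∞); the right piece maps [3, ∞) onto (−∞, −28].
These images are disjoint, so no value is attained by both pieces. Thus σ is injective.
Because the two images are disjoint, no x < 3 has σ(x) = σ(3), so we compute σ⁻¹(−22): −22 lies in (−28, ∞), so solve −8x − 4 = −22: x = (−22 + 4)/(−8) = 9/4.

9/4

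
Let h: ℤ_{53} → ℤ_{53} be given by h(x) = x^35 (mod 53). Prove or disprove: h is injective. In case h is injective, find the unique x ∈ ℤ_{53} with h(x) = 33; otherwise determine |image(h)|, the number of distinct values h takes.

Since 53 is prime, the nonzero elements of ℤ_{53} form a cyclic group of order 52.
As gcd(35, 52) = 1, raising to the 35th power is a bijection on this group: if s^35 ≡ t^35 then (st^{−1})^35 = 1, and the only element of order dividing gcd(35, 52) = 1 is 1, so s = t.
With h(0) = 0 this makes h injective on all of ℤ_{53}, hence bijective (finite equal-size domain and codomain). In particular h is injective.
Since h is injective, we find the preimage of 33. The inverse of x ↦ x^35 on (ℤ_{53})^× is x ↦ x^3, because 35·3 = 105 = 2·52 + 1 ≡ 1 (mod 52) and x^{52} = 1 for x ≠ 0 (Fermat). So h⁻¹(33) = 33^3 mod 53.
Repeated squaring mod 53: 33^1 ≡ 33, 33^2 ≡ 33² = 1089 ≡ 29. Since 3 = 2 + 1, 33^3 ≡ 29·33: 29·33 = 957 ≡ 3. So 33^3 ≡ 3 (mod 53).
Hence h⁻¹(33) = 3.

3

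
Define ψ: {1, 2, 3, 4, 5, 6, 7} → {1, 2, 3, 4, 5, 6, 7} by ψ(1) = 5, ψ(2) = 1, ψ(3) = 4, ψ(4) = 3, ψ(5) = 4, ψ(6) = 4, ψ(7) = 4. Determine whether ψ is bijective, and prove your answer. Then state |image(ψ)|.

ψ(3) = 4 = ψ(5) with 3 ≠ 5, so ψ is not injective, hence not bijective.
The image of ψ is {1, 3, 4, 5}, which has 4 elements.

4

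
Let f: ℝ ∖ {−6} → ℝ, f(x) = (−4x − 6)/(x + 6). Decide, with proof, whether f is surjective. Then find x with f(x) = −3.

If f(x) = −4, cross-multiplying gives 1(−4x − 6) = −4(x + 6), which simplifies to −6 = −24 — false.  So −4 has no preimage and f is not surjective.
Solving f(x) = −3: cross-multiplying gives −4x − 6 = −3(x + 6), which rearranges to −1x = −12, so x = 12.

12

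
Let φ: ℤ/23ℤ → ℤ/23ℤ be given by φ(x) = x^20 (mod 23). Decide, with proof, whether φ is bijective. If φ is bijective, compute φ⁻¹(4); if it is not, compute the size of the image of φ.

φ(11): Repeated squaring mod 23: 11^1 ≡ 11, 11^2 ≡ 11² = 121 ≡ 6, 11^4 ≡ 6² = 36 ≡ 13, 11^8 ≡ 13² = 169 ≡ 8, 11^16 ≡ 8² = 64 ≡ 18. Since 20 = 16 + 4, 11^20 ≡ 18·13: 18·13 = 234 ≡ 4. So 11^20 ≡ 4 (mod 23).
φ(12): Repeated squaring mod 23: 12^1 ≡ 12, 12^2 ≡ 12² = 144 ≡ 6, 12^4 ≡ 6² = 36 ≡ 13, 12^8 ≡ 13² = 169 ≡ 8, 12^16 ≡ 8² = 64 ≡ 18. Since 20 = 16 + 4, 12^20 ≡ 18·13: 18·13 = 234 ≡ 4. So 12^20 ≡ 4 (mod 23).
So φ(11) = φ(12) = 4 while 11 ≠ 12, thus φ is not injective, hence not bijective.
Since φ is not bijective, we determine |image(φ)|. Computing x^20 mod 23 for each x (by repeated squaring, reducing mod 23 at every step), the values φ(0), φ(1), …, φ(22) are: 0, 1, 6, 18, 13, 12, 16, 8, 9, 2, 3, 4, 4, 3, 2, 9, 8, 16, 12, 13, 18, 6, 1.
The distinct values are {0, 1, 2, 3, 4, 6, 8, 9, 12, 13, 16, 18}; there are 12 of them.

12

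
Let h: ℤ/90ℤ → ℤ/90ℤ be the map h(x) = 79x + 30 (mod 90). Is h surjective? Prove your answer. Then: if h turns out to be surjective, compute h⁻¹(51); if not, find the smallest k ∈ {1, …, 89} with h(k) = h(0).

39

Since gcd(79, 90) = 1, 79 is invertible modulo 90. Euclid's algorithm: 90 = 1·79 + 11, 79 = 7·11 + 2, 11 = 5·2 + 1; back-substituting gives 1 = 49·79 − 43·90, so 79⁻¹ ≡ 49 (mod 90).
Then y ↦ 49(y − 30) is a two-sided inverse to h, so every y ∈ ℤ/90ℤ has a preimage.
Hence h is surjective.
Since h is surjective, we find h⁻¹(51): we need 79x ≡ 51 − 30 ≡ 21 (mod 90). Using 79⁻¹ = 49: x ≡ 49·21 = 1029 = 11·90 + 39, so x = 39.
Check: h(39) = 79·39 + 30 = 3111 = 34·90 + 51 ≡ 51 (mod 90).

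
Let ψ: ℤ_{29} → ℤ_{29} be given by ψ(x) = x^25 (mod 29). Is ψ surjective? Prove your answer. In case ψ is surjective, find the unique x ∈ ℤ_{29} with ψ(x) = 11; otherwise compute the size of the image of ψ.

Since 29 is prime, the nonzero elements of ℤ_{29} form a cyclic group of order 28.
As gcd(25, 28) = 1, raising to the 25th power is a bijection on this group: if a^25 ≡ b^25 then (ab^{−1})^25 = 1, and the only element of order dividing gcd(25, 28) = 1 is 1, so a = b.
With ψ(0) = 0 this makes ψ injective on all of ℤ_{29}, hence bijective (finite equal-size domain and codomain). In particular ψ is surjective.
Since ψ is surjective, we find the preimage of 11. The inverse of x ↦ x^25 on (ℤ_{29})^× is x ↦ x^9, because 25·9 = 225 = 8·28 + 1 ≡ 1 (mod 28) and x^{28} = 1 for x ≠ 0 (Fermat). So ψ⁻¹(11) = 11^9 mod 29.
Repeated squaring mod 29: 11^1 ≡ 11, 11^2 ≡ 11² = 121 ≡ 5, 11^4 ≡ 5² = 25, 11^8 ≡ 25² = 625 ≡ 16. Since 9 = 8 + 1, 11^9 ≡ 16·11: 16·11 = 176 ≡ 2. So 11^9 ≡ 2 (mod 29).
Hence ψ⁻¹(11) = 2.

2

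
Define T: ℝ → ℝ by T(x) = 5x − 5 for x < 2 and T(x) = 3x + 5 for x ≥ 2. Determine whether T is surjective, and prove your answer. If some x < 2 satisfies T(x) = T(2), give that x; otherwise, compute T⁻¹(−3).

2/5

Both pieces are strictly increasing (slopes 5 and 3), so each is injective on its own interval.
The left piece maps (−∞, 2) onto (−∞, 5); the right piece maps [2, ∞) onto [11, ∞).
The union (−∞, 5) ∪ [11, ∞) omits the interval between 5 and 11; in particular 5 has no preimage. So T is not surjective.
Because the two images are disjoint, no x < 2 has T(x) = T(2), so we compute T⁻¹(−3): −3 lies in (−∞, 5), so solve 5x − 5 = −3: x = (−3 + 5)/5 = 2/5.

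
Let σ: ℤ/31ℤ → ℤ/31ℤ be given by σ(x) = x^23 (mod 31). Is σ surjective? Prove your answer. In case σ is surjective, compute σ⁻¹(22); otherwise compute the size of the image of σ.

Since 31 is prime, the nonzero elements of ℤ/31ℤ form a cyclic group of order 30.
As gcd(23, 30) = 1, raising to the 23rd power is a bijection on this group: if x_1^23 ≡ x_2^23 then (x_1x_2^{−1})^23 = 1, and the only element of order dividing gcd(23, 30) = 1 is 1, so x_1 = x_2.
With σ(0) = 0 this makes σ injective on all of ℤ/31ℤ, hence bijective (finite equal-size domain and codomain). In particular σ is surjective.
Since σ is surjective, we find the preimage of 22. The inverse of x ↦ x^23 on (ℤ/31ℤ)^× is x ↦ x^17, because 23·17 = 391 = 13·30 + 1 ≡ 1 (mod 30) and x^{30} = 1 for x ≠ 0 (Fermat). So σ⁻¹(22) = 22^17 mod 31.
Repeated squaring mod 31: 22^1 ≡ 22, 22^2 ≡ 22² = 484 ≡ 19, 22^4 ≡ 19² = 361 ≡ 20, 22^8 ≡ 20² = 400 ≡ 28, 22^16 ≡ 28² = 784 ≡ 9. Since 17 = 16 + 1, 22^17 ≡ 9·22: 9·22 = 198 ≡ 12. So 22^17 ≡ 12 (mod 31).
Hence σ⁻¹(22) = 12.

12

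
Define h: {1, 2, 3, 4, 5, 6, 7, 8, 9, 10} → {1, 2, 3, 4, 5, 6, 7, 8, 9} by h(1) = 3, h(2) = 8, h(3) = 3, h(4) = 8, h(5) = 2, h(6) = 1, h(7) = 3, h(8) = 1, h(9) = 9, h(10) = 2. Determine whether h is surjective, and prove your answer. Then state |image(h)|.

No element maps to 4, so h is not surjective.
The image of h is {1, 2, 3, 8, 9}, which has 5 elements.

5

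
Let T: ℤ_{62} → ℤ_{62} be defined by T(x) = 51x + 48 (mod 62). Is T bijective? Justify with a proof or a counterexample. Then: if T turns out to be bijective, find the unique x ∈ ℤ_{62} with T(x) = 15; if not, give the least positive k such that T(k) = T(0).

3

Suppose T(a) = T(b) in ℤ_{62}. Then 51a + 48 ≡ 51b + 48 (mod 62), so 51(a − b) ≡ 0 (mod 62).
Since gcd(51, 62) = 1, 51 is invertible modulo 62, so a − b ≡ 0 (mod 62), i.e. a = b.
We now compute 51⁻¹ mod 62 explicitly. Euclid's algorithm: 62 = 1·51 + 11, 51 = 4·11 + 7, 11 = 1·7 + 4, 7 = 1·4 + 3, 4 = 1·3 + 1; back-substituting gives 1 = 45·51 − 37·62, so 51⁻¹ ≡ 45 (mod 62).
Then y ↦ 45(y − 48) is a two-sided inverse to T, so every y ∈ ℤ_{62} has a preimage.
So T is bijective.
Since T is bijective, we find T⁻¹(15): we need 51x ≡ 15 − 48 ≡ 29 (mod 62). Using 51⁻¹ = 45: x ≡ 45·29 = 1305 = 21·62 + 3, so x = 3.
Check: T(3) = 51·3 + 48 = 201 = 3·62 + 15 ≡ 15 (mod 62).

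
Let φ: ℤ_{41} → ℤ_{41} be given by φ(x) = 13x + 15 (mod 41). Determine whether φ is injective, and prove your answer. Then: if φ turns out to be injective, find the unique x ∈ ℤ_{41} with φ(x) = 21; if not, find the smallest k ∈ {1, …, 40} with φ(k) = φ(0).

32

If φ(s) = φ(t), then 13s ≡ 13t (mod 41). Because gcd(13, 41) = 1, we may cancel 13 to get s ≡ t (mod 41).
Hence φ is injective.
We now compute 13⁻¹ mod 41 explicitly. Euclid's algorithm: 41 = 3·13 + 2, 13 = 6·2 + 1; back-substituting gives 1 = 19·13 − 6·41, so 13⁻¹ ≡ 19 (mod 41).
Since φ is injective, we compute φ⁻¹(21): solve 13x + 15 ≡ 21 (mod 41), i.e. 13x ≡ 6 (mod 41).
Multiplying by 13⁻¹ = 19 gives x ≡ 19·6 = 114 = 2·41 + 32 ≡ 32 (mod 41).
Check: φ(32) = 13·32 + 15 = 431 = 10·41 + 21 ≡ 21 (mod 41).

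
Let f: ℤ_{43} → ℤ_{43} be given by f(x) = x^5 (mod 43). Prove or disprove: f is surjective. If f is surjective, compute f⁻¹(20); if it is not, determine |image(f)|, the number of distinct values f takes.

Since 43 is prime, the nonzero elements of ℤ_{43} form a cyclic group of order 42.
As gcd(5, 42) = 1, raising to the 5th power is a bijection on this group: if u^5 ≡ v^5 then (uv^{−1})^5 = 1, and the only element of order dividing gcd(5, 42) = 1 is 1, so u = v.
With f(0) = 0 this makes f injective on all of ℤ_{43}, hence bijective (finite equal-size domain and codomain). In particular f is surjective.
Since f is surjective, we find the preimage of 20. The inverse of x ↦ x^5 on (ℤ_{43})^× is x ↦ x^17, because 5·17 = 85 = 2·42 + 1 ≡ 1 (mod 42) and x^{42} = 1 for x ≠ 0 (Fermat). So f⁻¹(20) = 20^17 mod 43.
Repeated squaring mod 43: 20^1 ≡ 20, 20^2 ≡ 20² = 400 ≡ 13, 20^4 ≡ 13² = 169 ≡ 40, 20^8 ≡ 40² = 1600 ≡ 9, 20^16 ≡ 9² = 81 ≡ 38. Since 17 = 16 + 1, 20^17 ≡ 38·20: 38·20 = 760 ≡ 29. So 20^17 ≡ 29 (mod 43).
Hence f⁻¹(20) = 29.

29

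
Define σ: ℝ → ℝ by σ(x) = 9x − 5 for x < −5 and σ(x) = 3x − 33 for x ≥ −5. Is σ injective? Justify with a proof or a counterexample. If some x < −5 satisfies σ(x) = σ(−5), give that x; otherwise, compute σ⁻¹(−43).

-10/3

Both pieces are strictly increasing (slopes 9 and 3), so each is injective on its own interval.
The left piece maps (−∞, −5) onto (−∞, −50); the right piece maps [−5, ∞) onto [−48, ∞).
These images are disjoint, so no value is attained by both pieces. Hence σ is injective.
Because the two images are disjoint, no x < −5 has σ(x) = σ(−5), so we compute σ⁻¹(−43): −43 lies in [−48, ∞), so solve 3x − 33 = −43: x = (−43 + 33)/3 = −10/3.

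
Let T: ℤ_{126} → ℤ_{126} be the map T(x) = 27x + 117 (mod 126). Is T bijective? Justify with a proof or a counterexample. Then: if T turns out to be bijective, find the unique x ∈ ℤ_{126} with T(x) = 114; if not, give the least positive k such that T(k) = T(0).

By definition, T is injective if T(s) = T(t) implies s = t.
We have gcd(27, 126) = 9 > 1. Taking s = 0 and t = 14: T(0) = 117 and T(14) = 27·14 + 117 = 495 ≡ 117 (mod 126).
So T(0) = T(14) while 0 ≠ 14, so T is not injective, hence not bijective.
Since T is not bijective, we find the least positive k with T(k) = T(0): this means 27k ≡ 0 (mod 126), i.e. 126 ∣ 27k. Since gcd(27, 126) = 9, dividing through by 9 this holds exactly when 14 ∣ 3k, and as gcd(3, 14) = 1, exactly when 14 ∣ k.
The smallest positive such k is 14.

14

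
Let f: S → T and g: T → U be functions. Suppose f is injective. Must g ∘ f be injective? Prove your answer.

No. Take S = T = U = {0, 1}, f = identity (injective), and g(x) = 0 for every x.
Then (g ∘ f)(0) = 0 = (g ∘ f)(1) with 0 ≠ 1, so g ∘ f is not injective.

not injective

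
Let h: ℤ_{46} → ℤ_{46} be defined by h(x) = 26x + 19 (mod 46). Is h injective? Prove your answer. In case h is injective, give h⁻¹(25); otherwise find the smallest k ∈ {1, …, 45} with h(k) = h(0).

23

We have gcd(26, 46) = 2 > 1. Taking u = 0 and v = 23: h(0) = 19 and h(23) = 26·23 + 19 = 617 ≡ 19 (mod 46).
So h(0) = h(23) while 0 ≠ 23, thus h is not injective.
Since h is not injective, we find the least positive k with h(k) = h(0): this means 26k ≡ 0 (mod 46), i.e. 46 ∣ 26k. Since gcd(26, 46) = 2, dividing through by 2 this holds exactly when 23 ∣ 13k, and as gcd(13, 23) = 1, exactly when 23 ∣ k.
The smallest positive such k is 23.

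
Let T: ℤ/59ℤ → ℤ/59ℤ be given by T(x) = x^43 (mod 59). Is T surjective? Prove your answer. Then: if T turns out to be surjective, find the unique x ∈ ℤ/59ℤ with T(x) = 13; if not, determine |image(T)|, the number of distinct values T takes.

Since 59 is prime, the nonzero elements of ℤ/59ℤ form a cyclic group of order 58.
As gcd(43, 58) = 1, raising to the 43rd power is a bijection on this group: if a^43 ≡ b^43 then (ab^{−1})^43 = 1, and the only element of order dividing gcd(43, 58) = 1 is 1, so a = b.
With T(0) = 0 this makes T injective on all of ℤ/59ℤ, hence bijective (finite equal-size domain and codomain). In particular T is surjective.
Since T is surjective, we find the preimage of 13. The inverse of x ↦ x^43 on (ℤ/59ℤ)^× is x ↦ x^27, because 43·27 = 1161 = 20·58 + 1 ≡ 1 (mod 58) and x^{58} = 1 for x ≠ 0 (Fermat). So T⁻¹(13) = 13^27 mod 59.
Repeated squaring mod 59: 13^1 ≡ 13, 13^2 ≡ 13² = 169 ≡ 51, 13^4 ≡ 51² = 2601 ≡ 5, 13^8 ≡ 5² = 25, 13^16 ≡ 25² = 625 ≡ 35. Since 27 = 16 + 8 + 2 + 1, 13^27 ≡ 35·25·51·13: 35·25 = 875 ≡ 49, then 49·51 = 2499 ≡ 21, then 21·13 = 273 ≡ 37. So 13^27 ≡ 37 (mod 59).
Hence T⁻¹(13) = 37.

37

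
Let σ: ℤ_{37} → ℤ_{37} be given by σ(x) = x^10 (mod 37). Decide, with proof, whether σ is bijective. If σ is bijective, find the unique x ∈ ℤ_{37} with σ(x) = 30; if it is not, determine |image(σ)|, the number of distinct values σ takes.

σ(18): Repeated squaring mod 37: 18^1 ≡ 18, 18^2 ≡ 18² = 324 ≡ 28, 18^4 ≡ 28² = 784 ≡ 7, 18^8 ≡ 7² = 49 ≡ 12. Since 10 = 8 + 2, 18^10 ≡ 12·28: 12·28 = 336 ≡ 3. So 18^10 ≡ 3 (mod 37).
σ(19): Repeated squaring mod 37: 19^1 ≡ 19, 19^2 ≡ 19² = 361 ≡ 28, 19^4 ≡ 28² = 784 ≡ 7, 19^8 ≡ 7² = 49 ≡ 12. Since 10 = 8 + 2, 19^10 ≡ 12·28: 12·28 = 336 ≡ 3. So 19^10 ≡ 3 (mod 37).
So σ(18) = σ(19) = 3 while 18 ≠ 19, thus σ is not injective, hence not bijective.
Since σ is not bijective, we determine |image(σ)|. Computing x^10 mod 37 for each x (by repeated squaring, reducing mod 37 at every step), the values σ(0), σ(1), …, σ(36) are: 0, 1, 25, 34, 33, 30, 36, 7, 11, 9, 10, 26, 12, 4, 27, 21, 16, 28, 3, 3, 28, 16, 21, 27, 4, 12, 26, 10, 9, 11, 7, 36, 30, 33, 34, 25, 1.
The distinct values are {0, 1, 3, 4, 7, 9, 10, 11, 12, 16, 21, 25, 26, 27, 28, 30, 33, 34, 36}; there are 19 of them.

19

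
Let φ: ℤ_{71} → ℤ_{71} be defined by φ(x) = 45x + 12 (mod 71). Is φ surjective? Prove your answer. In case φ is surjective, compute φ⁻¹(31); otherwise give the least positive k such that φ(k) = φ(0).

2

Since gcd(45, 71) = 1, 45 is invertible modulo 71. Euclid's algorithm: 71 = 1·45 + 26, 45 = 1·26 + 19, 26 = 1·19 + 7, 19 = 2·7 + 5, 7 = 1·5 + 2, 5 = 2·2 + 1; back-substituting gives 1 = 30·45 − 19·71, so 45⁻¹ ≡ 30 (mod 71).
Then y ↦ 30(y − 12) is a two-sided inverse to φ, so every y ∈ ℤ_{71} has a preimage.
Thus φ is surjective.
Since φ is surjective, we compute φ⁻¹(31): solve 45x + 12 ≡ 31 (mod 71), i.e. 45x ≡ 19 (mod 71).
Multiplying by 45⁻¹ = 30 gives x ≡ 30·19 = 570 = 8·71 + 2 ≡ 2 (mod 71).
Check: φ(2) = 45·2 + 12 = 102 = 1·71 + 31 ≡ 31 (mod 71).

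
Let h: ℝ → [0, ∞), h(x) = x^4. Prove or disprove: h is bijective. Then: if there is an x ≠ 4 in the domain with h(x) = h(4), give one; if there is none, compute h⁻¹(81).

h(4) = 256 = (−4)^4 = h(−4) (since 4 is even), with 4 ≠ −4. So h is not injective, hence not bijective.
For the follow-up, such an x exists: taking x = −4 ∈ ℝ gives h(−4) = 256 = h(4) with −4 ≠ 4.

-4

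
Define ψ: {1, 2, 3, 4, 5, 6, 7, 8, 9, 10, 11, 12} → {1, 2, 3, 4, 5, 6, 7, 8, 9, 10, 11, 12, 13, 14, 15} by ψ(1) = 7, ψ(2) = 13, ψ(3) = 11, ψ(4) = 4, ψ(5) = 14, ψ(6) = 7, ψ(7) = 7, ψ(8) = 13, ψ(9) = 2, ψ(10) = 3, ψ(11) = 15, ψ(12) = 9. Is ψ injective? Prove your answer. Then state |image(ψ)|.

9

ψ(1) = 7 = ψ(6) with 1 ≠ 6, so ψ is not injective.
The image of ψ is {2, 3, 4, 7, 9, 11, 13, 14, 15}, which has 9 elements.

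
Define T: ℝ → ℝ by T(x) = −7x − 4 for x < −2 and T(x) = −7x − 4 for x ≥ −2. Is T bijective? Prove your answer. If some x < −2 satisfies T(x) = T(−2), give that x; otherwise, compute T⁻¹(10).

-2

Both pieces are strictly decreasing (slopes −7 and −7), so each is injective on its own interval.
The left piece maps (−∞, −2) onto (10, ∞); the right piece maps [−2, ∞) onto (−∞, 10].
Since 10 = 10, the images partition ℝ: T is injective and surjective, hence bijective.
Because the two images are disjoint, no x < −2 has T(x) = T(−2), so we compute T⁻¹(10): 10 lies in (−∞, 10], so solve −7x − 4 = 10: x = (10 + 4)/(−7) = −2.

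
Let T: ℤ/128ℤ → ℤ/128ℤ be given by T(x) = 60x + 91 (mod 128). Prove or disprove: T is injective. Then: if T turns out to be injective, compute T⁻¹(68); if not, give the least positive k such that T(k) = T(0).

By definition, injectivity means: for all x_1, x_2 in the domain, T(x_1) = T(x_2) implies x_1 = x_2.
We have gcd(60, 128) = 4 > 1. Taking x_1 = 0 and x_2 = 32: T(0) = 91 and T(32) = 60·32 + 91 = 2011 ≡ 91 (mod 128).
So T(0) = T(32) while 0 ≠ 32, so T is not injective.
Since T is not injective, we find the least positive k with T(k) = T(0): this means 60k ≡ 0 (mod 128), i.e. 128 ∣ 60k. Since gcd(60, 128) = 4, dividing through by 4 this holds exactly when 32 ∣ 15k, and as gcd(15, 32) = 1, exactly when 32 ∣ k.
The smallest positive such k is 32.

32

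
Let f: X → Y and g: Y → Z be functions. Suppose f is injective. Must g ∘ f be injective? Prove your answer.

No. Take X = Y = Z = {1, 2}, f = identity (injective), and g(x) = 1 for every x.
Then (g ∘ f)(1) = 1 = (g ∘ f)(2) with 1 ≠ 2, so g ∘ f is not injective.

not injective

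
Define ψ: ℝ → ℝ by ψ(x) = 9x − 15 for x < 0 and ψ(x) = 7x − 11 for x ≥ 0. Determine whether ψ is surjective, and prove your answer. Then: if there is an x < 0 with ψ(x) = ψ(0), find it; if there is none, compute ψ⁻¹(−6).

5/7

Both pieces are strictly increasing (slopes 9 and 7), so each is injective on its own interval.
The left piece maps (−∞, 0) onto (−∞, −15); the right piece maps [0, ∞) onto [−11, ∞).
The union (−∞, −15) ∪ [−11, ∞) omits the interval between −15 and −11; in particular −15 has no preimage. So ψ is not surjective.
Because the two images are disjoint, no x < 0 has ψ(x) = ψ(0), so we compute ψ⁻¹(−6): −6 lies in [−11, ∞), so solve 7x − 11 = −6: x = (−6 + 11)/7 = 5/7.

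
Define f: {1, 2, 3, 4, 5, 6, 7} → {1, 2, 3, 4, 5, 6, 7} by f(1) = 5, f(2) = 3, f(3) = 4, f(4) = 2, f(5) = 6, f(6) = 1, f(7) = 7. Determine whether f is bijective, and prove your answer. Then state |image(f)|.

The values 5, 3, 4, 2, 6, 1, 7 are a permutation of {1, 2, 3, 4, 5, 6, 7}: each element appears exactly once.
So f is injective and surjective, hence bijective.
The image of f is {1, 2, 3, 4, 5, 6, 7}, which has 7 elements.

7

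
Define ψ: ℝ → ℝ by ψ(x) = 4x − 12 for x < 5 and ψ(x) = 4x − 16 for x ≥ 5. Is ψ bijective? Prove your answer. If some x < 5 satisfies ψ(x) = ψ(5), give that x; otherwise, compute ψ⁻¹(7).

4

Both pieces are strictly increasing (slopes 4 and 4), so each is injective on its own interval.
The left piece maps (−∞, 5) onto (−∞, 8); the right piece maps [5, ∞) onto [4, ∞).
These images overlap. In particular ψ(5) = 4 (right piece), and solving 4x − 12 = 4 on the left piece gives x = 4 < 5.
So ψ(4) = ψ(5) with 4 ≠ 5, and ψ is not injective, hence not bijective. This x = 4 is the requested value below 5.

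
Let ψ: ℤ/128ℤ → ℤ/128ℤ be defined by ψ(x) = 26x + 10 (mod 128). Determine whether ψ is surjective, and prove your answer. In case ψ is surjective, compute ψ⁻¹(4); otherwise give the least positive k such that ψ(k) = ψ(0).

64

Since gcd(26, 128) = 2, we have 26x ≡ 0 (mod 2) for all x, so ψ(x) ≡ 0 (mod 2).
But 1 ≢ 0 (mod 2), so 1 ∈ ℤ/128ℤ has no preimage. Therefore ψ is not surjective.
Since ψ is not surjective, we find the least positive k with ψ(k) = ψ(0): this means 26k ≡ 0 (mod 128), i.e. 128 ∣ 26k. Since gcd(26, 128) = 2, dividing through by 2 this holds exactly when 64 ∣ 13k, and as gcd(13, 64) = 1, exactly when 64 ∣ k.
The smallest positive such k is 64.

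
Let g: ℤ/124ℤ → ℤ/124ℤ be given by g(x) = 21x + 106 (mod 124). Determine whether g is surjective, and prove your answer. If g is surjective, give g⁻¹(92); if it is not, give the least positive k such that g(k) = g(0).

Since gcd(21, 124) = 1, 21 is invertible modulo 124. Euclid's algorithm: 124 = 5·21 + 19, 21 = 1·19 + 2, 19 = 9·2 + 1; back-substituting gives 1 = 65·21 − 11·124, so 21⁻¹ ≡ 65 (mod 124).
Then y ↦ 65(y − 106) is a two-sided inverse to g, so every y ∈ ℤ/124ℤ has a preimage.
So g is surjective.
Since g is surjective, we find g⁻¹(92): we need 21x ≡ 92 − 106 ≡ 110 (mod 124). Using 21⁻¹ = 65: x ≡ 65·110 = 7150 = 57·124 + 82, so x = 82.
Check: g(82) = 21·82 + 106 = 1828 = 14·124 + 92 ≡ 92 (mod 124).

82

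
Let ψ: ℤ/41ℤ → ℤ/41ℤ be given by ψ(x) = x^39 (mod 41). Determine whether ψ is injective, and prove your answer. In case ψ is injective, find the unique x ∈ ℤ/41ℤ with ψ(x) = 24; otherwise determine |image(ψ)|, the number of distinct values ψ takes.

Since 41 is prime, the nonzero elements of ℤ/41ℤ form a cyclic group of order 40.
As gcd(39, 40) = 1, raising to the 39th power is a bijection on this group: if a^39 ≡ b^39 then (ab^{−1})^39 = 1, and the only element of order dividing gcd(39, 40) = 1 is 1, so a = b.
With ψ(0) = 0 this makes ψ injective on all of ℤ/41ℤ, hence bijective (finite equal-size domain and codomain). In particular ψ is injective.
Since ψ is injective, we find the preimage of 24. The inverse of x ↦ x^39 on (ℤ/41ℤ)^× is x ↦ x^39, because 39·39 = 1521 = 38·40 + 1 ≡ 1 (mod 40) and x^{40} = 1 for x ≠ 0 (Fermat). So ψ⁻¹(24) = 24^39 mod 41.
Repeated squaring mod 41: 24^1 ≡ 24, 24^2 ≡ 24² = 576 ≡ 2, 24^4 ≡ 2² = 4, 24^8 ≡ 4² = 16, 24^16 ≡ 16² = 256 ≡ 10, 24^32 ≡ 10² = 100 ≡ 18. Since 39 = 32 + 4 + 2 + 1, 24^39 ≡ 18·4·2·24: 18·4 = 72 ≡ 31, then 31·2 = 62 ≡ 21, then 21·24 = 504 ≡ 12. So 24^39 ≡ 12 (mod 41).
Hence ψ⁻¹(24) = 12.

12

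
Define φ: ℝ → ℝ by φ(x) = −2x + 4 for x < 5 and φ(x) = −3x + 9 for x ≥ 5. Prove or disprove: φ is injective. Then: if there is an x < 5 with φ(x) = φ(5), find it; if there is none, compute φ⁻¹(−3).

Both pieces are strictly decreasing (slopes −2 and −3), so each is injective on its own interval.
The left piece maps (−∞, 5) onto (−6, ∞); the right piece maps [5, ∞) onto (−∞, −6].
These images are disjoint, so no value is attained by both pieces. Therefore φ is injective.
Because the two images are disjoint, no x < 5 has φ(x) = φ(5), so we compute φ⁻¹(−3): −3 lies in (−6, ∞), so solve −2x + 4 = −3: x = (−3 − 4)/(−2) = 7/2.

7/2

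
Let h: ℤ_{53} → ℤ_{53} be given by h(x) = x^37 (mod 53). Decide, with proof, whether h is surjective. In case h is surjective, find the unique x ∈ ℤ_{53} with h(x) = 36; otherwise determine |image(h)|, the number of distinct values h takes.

44

Since 53 is prime, the nonzero elements of ℤ_{53} form a cyclic group of order 52.
As gcd(37, 52) = 1, raising to the 37th power is a bijection on this group: if u^37 ≡ v^37 then (uv^{−1})^37 = 1, and the only element of order dividing gcd(37, 52) = 1 is 1, so u = v.
With h(0) = 0 this makes h injective on all of ℤ_{53}, hence bijective (finite equal-size domain and codomain). In particular h is surjective.
Since h is surjective, we find the preimage of 36. The inverse of x ↦ x^37 on (ℤ_{53})^× is x ↦ x^45, because 37·45 = 1665 = 32·52 + 1 ≡ 1 (mod 52) and x^{52} = 1 for x ≠ 0 (Fermat). So h⁻¹(36) = 36^45 mod 53.
Repeated squaring mod 53: 36^1 ≡ 36, 36^2 ≡ 36² = 1296 ≡ 24, 36^4 ≡ 24² = 576 ≡ 46, 36^8 ≡ 46² = 2116 ≡ 49, 36^16 ≡ 49² = 2401 ≡ 16, 36^32 ≡ 16² = 256 ≡ 44. Since 45 = 32 + 8 + 4 + 1, 36^45 ≡ 44·49·46·36: 44·49 = 2156 ≡ 36, then 36·46 = 1656 ≡ 13, then 13·36 = 468 ≡ 44. So 36^45 ≡ 44 (mod 53).
Hence h⁻¹(36) = 44.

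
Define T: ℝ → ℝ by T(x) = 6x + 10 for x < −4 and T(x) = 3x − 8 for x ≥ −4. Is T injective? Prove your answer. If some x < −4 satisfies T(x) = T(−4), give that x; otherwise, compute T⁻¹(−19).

Both pieces are strictly increasing (slopes 6 and 3), so each is injective on its own interval.
The left piece maps (−∞, −4) onto (−∞, −14); the right piece maps [−4, ∞) onto [−20, ∞).
These images overlap. In particular T(−4) = −20 (right piece), and solving 6x + 10 = −20 on the left piece gives x = −5 < −4.
So T(−5) = T(−4) with −5 ≠ −4, and T is not injective. This x = −5 is the requested value below −4.

-5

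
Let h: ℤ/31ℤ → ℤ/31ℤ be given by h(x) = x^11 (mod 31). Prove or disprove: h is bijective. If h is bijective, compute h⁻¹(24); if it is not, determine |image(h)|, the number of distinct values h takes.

11

Since 31 is prime, the nonzero elements of ℤ/31ℤ form a cyclic group of order 30.
As gcd(11, 30) = 1, raising to the 11th power is a bijection on this group: if s^11 ≡ t^11 then (st^{−1})^11 = 1, and the only element of order dividing gcd(11, 30) = 1 is 1, so s = t.
With h(0) = 0 this makes h injective on all of ℤ/31ℤ, hence bijective (finite equal-size domain and codomain). In particular h is bijective.
Since h is bijective, we find the preimage of 24. The inverse of x ↦ x^11 on (ℤ/31ℤ)^× is x ↦ x^11, because 11·11 = 121 = 4·30 + 1 ≡ 1 (mod 30) and x^{30} = 1 for x ≠ 0 (Fermat). So h⁻¹(24) = 24^11 mod 31.
Repeated squaring mod 31: 24^1 ≡ 24, 24^2 ≡ 24² = 576 ≡ 18, 24^4 ≡ 18² = 324 ≡ 14, 24^8 ≡ 14² = 196 ≡ 10. Since 11 = 8 + 2 + 1, 24^11 ≡ 10·18·24: 10·18 = 180 ≡ 25, then 25·24 = 600 ≡ 11. So 24^11 ≡ 11 (mod 31).
Hence h⁻¹(24) = 11.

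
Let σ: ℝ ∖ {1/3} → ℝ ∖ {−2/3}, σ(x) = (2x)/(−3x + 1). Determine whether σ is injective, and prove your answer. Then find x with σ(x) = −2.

Suppose σ(x_1) = σ(x_2). Cross-multiplying: (2x_1)(−3x_2 + 1) = (2x_2)(−3x_1 + 1).
Expanding both sides and cancelling the symmetric terms leaves 2·(x_1 − x_2) = 0. Since 2 ≠ 0, x_1 = x_2. Therefore σ is injective.
Solving σ(x) = −2: cross-multiplying gives 2x = −2(−3x + 1), which rearranges to −4x = −2, so x = 1/2.

1/2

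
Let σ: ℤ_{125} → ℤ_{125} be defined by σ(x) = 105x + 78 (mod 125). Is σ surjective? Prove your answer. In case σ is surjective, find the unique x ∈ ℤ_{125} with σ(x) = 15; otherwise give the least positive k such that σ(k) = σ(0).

Since gcd(105, 125) = 5, we have 105x ≡ 0 (mod 5) for all x, so σ(x) ≡ 3 (mod 5).
But 0 ≢ 3 (mod 5), so 0 ∈ ℤ_{125} has no preimage. So σ is not surjective.
Since σ is not surjective, we find the least positive k with σ(k) = σ(0): this means 105k ≡ 0 (mod 125), i.e. 125 ∣ 105k. Since gcd(105, 125) = 5, dividing through by 5 this holds exactly when 25 ∣ 21k, and as gcd(21, 25) = 1, exactly when 25 ∣ k.
The smallest positive such k is 25.

25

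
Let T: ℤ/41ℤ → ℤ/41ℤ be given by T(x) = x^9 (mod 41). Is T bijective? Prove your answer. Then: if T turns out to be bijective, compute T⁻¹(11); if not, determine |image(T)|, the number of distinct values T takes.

Since 41 is prime, the nonzero elements of ℤ/41ℤ form a cyclic group of order 40.
As gcd(9, 40) = 1, raising to the 9th power is a bijection on this group: if s^9 ≡ t^9 then (st^{−1})^9 = 1, and the only element of order dividing gcd(9, 40) = 1 is 1, so s = t.
With T(0) = 0 this makes T injective on all of ℤ/41ℤ, hence bijective (finite equal-size domain and codomain). In particular T is bijective.
Since T is bijective, we find the preimage of 11. The inverse of x ↦ x^9 on (ℤ/41ℤ)^× is x ↦ x^9, because 9·9 = 81 = 2·40 + 1 ≡ 1 (mod 40) and x^{40} = 1 for x ≠ 0 (Fermat). So T⁻¹(11) = 11^9 mod 41.
Repeated squaring mod 41: 11^1 ≡ 11, 11^2 ≡ 11² = 121 ≡ 39, 11^4 ≡ 39² = 1521 ≡ 4, 11^8 ≡ 4² = 16. Since 9 = 8 + 1, 11^9 ≡ 16·11: 16·11 = 176 ≡ 12. So 11^9 ≡ 12 (mod 41).
Hence T⁻¹(11) = 12.

12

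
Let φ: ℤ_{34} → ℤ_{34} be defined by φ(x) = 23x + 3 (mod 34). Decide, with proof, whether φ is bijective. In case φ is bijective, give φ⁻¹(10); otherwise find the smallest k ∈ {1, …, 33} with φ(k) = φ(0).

By definition, φ is injective if φ(u) = φ(v) implies u = v.
If φ(u) = φ(v), then 23u ≡ 23v (mod 34). Because gcd(23, 34) = 1, we may cancel 23 to get u ≡ v (mod 34).
We now compute 23⁻¹ mod 34 explicitly. Euclid's algorithm: 34 = 1·23 + 11, 23 = 2·11 + 1; back-substituting gives 1 = 3·23 − 2·34, so 23⁻¹ ≡ 3 (mod 34).
For any y ∈ ℤ_{34}, x = 3(y − 3) mod 34 satisfies φ(x) = 23·3(y − 3) + 3 ≡ y (since 23·3 ≡ 1 mod 34). So every y has a preimage.
Therefore φ is bijective.
Since φ is bijective, we compute φ⁻¹(10): solve 23x + 3 ≡ 10 (mod 34), i.e. 23x ≡ 7 (mod 34).
Multiplying by 23⁻¹ = 3 gives x ≡ 3·7 = 21 ≡ 21 (mod 34).
Check: φ(21) = 23·21 + 3 = 486 = 14·34 + 10 ≡ 10 (mod 34).

21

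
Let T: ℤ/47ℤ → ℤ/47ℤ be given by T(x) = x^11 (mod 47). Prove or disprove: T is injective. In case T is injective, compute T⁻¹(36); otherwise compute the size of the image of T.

Since 47 is prime, the nonzero elements of ℤ/47ℤ form a cyclic group of order 46.
As gcd(11, 46) = 1, raising to the 11th power is a bijection on this group: if x_1^11 ≡ x_2^11 then (x_1x_2^{−1})^11 = 1, and the only element of order dividing gcd(11, 46) = 1 is 1, so x_1 = x_2.
With T(0) = 0 this makes T injective on all of ℤ/47ℤ, hence bijective (finite equal-size domain and codomain). In particular T is injective.
Since T is injective, we find the preimage of 36. The inverse of x ↦ x^11 on (ℤ/47ℤ)^× is x ↦ x^21, because 11·21 = 231 = 5·46 + 1 ≡ 1 (mod 46) and x^{46} = 1 for x ≠ 0 (Fermat). So T⁻¹(36) = 36^21 mod 47.
Repeated squaring mod 47: 36^1 ≡ 36, 36^2 ≡ 36² = 1296 ≡ 27, 36^4 ≡ 27² = 729 ≡ 24, 36^8 ≡ 24² = 576 ≡ 12, 36^16 ≡ 12² = 144 ≡ 3. Since 21 = 16 + 4 + 1, 36^21 ≡ 3·24·36: 3·24 = 72 ≡ 25, then 25·36 = 900 ≡ 7. So 36^21 ≡ 7 (mod 47).
Hence T⁻¹(36) = 7.

7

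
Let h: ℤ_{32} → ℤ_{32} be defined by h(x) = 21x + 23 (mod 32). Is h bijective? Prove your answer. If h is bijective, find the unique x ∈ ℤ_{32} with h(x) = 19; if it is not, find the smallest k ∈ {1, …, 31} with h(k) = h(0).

Recall that injectivity means: for all a, b in the domain, h(a) = h(b) implies a = b.
Suppose h(a) = h(b) in ℤ_{32}. Then 21a + 23 ≡ 21b + 23 (mod 32), therefore 21(a − b) ≡ 0 (mod 32).
Since gcd(21, 32) = 1, 21 is invertible modulo 32, so a − b ≡ 0 (mod 32), i.e. a = b.
We now compute 21⁻¹ mod 32 explicitly. Euclid's algorithm: 32 = 1·21 + 11, 21 = 1·11 + 10, 11 = 1·10 + 1; back-substituting gives 1 = 29·21 − 19·32, so 21⁻¹ ≡ 29 (mod 32).
For any y ∈ ℤ_{32}, x = 29(y − 23) mod 32 satisfies h(x) = 21·29(y − 23) + 23 ≡ y (since 21·29 ≡ 1 mod 32). So every y has a preimage.
Therefore h is bijective.
Since h is bijective, we find h⁻¹(19): we need 21x ≡ 19 − 23 ≡ 28 (mod 32). Using 21⁻¹ = 29: x ≡ 29·28 = 812 = 25·32 + 12, so x = 12.
Check: h(12) = 21·12 + 23 = 275 = 8·32 + 19 ≡ 19 (mod 32).

12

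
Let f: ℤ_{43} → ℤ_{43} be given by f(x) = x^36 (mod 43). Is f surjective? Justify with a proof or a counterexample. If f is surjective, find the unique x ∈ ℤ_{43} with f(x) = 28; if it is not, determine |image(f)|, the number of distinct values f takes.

f(1) = 1^36 = 1.
f(6): Repeated squaring mod 43: 6^1 ≡ 6, 6^2 ≡ 6² = 36, 6^4 ≡ 36² = 1296 ≡ 6, 6^8 ≡ 6² = 36, 6^16 ≡ 36² = 1296 ≡ 6, 6^32 ≡ 6² = 36. Since 36 = 32 + 4, 6^36 ≡ 36·6: 36·6 = 216 ≡ 1. So 6^36 ≡ 1 (mod 43).
So f(1) = f(6) = 1 while 1 ≠ 6, hence f is not injective.
A non-injective map from the 43-element set ℤ_{43} to itself takes at most 42 distinct values, so it cannot be surjective. So f is not surjective.
Since f is not surjective, we determine |image(f)|. Computing x^36 mod 43 for each x (by repeated squaring, reducing mod 43 at every step), the values f(0), f(1), …, f(42) are: 0, 1, 41, 21, 4, 35, 1, 1, 35, 11, 16, 11, 41, 35, 41, 4, 16, 16, 21, 4, 11, 21, 21, 11, 4, 21, 16, 16, 4, 41, 35, 41, 11, 16, 11, 35, 1, 1, 35, 4, 21, 41, 1.
The distinct values are {0, 1, 4, 11, 16, 21, 35, 41}; there are 8 of them.

8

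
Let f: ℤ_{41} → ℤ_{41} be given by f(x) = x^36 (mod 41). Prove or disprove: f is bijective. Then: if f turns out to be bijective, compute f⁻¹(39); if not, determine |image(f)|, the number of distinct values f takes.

11

f(4): Repeated squaring mod 41: 4^1 ≡ 4, 4^2 ≡ 4² = 16, 4^4 ≡ 16² = 256 ≡ 10, 4^8 ≡ 10² = 100 ≡ 18, 4^16 ≡ 18² = 324 ≡ 37, 4^32 ≡ 37² = 1369 ≡ 16. Since 36 = 32 + 4, 4^36 ≡ 16·10: 16·10 = 160 ≡ 37. So 4^36 ≡ 37 (mod 41).
f(5): Repeated squaring mod 41: 5^1 ≡ 5, 5^2 ≡ 5² = 25, 5^4 ≡ 25² = 625 ≡ 10, 5^8 ≡ 10² = 100 ≡ 18, 5^16 ≡ 18² = 324 ≡ 37, 5^32 ≡ 37² = 1369 ≡ 16. Since 36 = 32 + 4, 5^36 ≡ 16·10: 16·10 = 160 ≡ 37. So 5^36 ≡ 37 (mod 41).
So f(4) = f(5) = 37 while 4 ≠ 5, hence f is not injective, hence not bijective.
Since f is not bijective, we determine |image(f)|. Computing x^36 mod 41 for each x (by repeated squaring, reducing mod 41 at every step), the values f(0), f(1), …, f(40) are: 0, 1, 18, 40, 37, 37, 23, 25, 10, 1, 10, 31, 4, 23, 40, 4, 16, 31, 18, 25, 16, 16, 25, 18, 31, 16, 4, 40, 23, 4, 31, 10, 1, 10, 25, 23, 37, 37, 40, 18, 1.
The distinct values are {0, 1, 4, 10, 16, 18, 23, 25, 31, 37, 40}; there are 11 of them.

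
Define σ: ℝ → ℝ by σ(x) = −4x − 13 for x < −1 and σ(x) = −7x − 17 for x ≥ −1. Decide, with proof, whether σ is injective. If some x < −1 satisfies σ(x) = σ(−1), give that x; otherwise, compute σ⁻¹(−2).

Both pieces are strictly decreasing (slopes −4 and −7), so each is injective on its own interval.
The left piece maps (−∞, −1) onto (−9, ∞); the right piece maps [−1, ∞) onto (−∞, −10].
These images are disjoint, so no value is attained by both pieces. Thus σ is injective.
Because the two images are disjoint, no x < −1 has σ(x) = σ(−1), so we compute σ⁻¹(−2): −2 lies in (−9, ∞), so solve −4x − 13 = −2: x = (−2 + 13)/(−4) = −11/4.

-11/4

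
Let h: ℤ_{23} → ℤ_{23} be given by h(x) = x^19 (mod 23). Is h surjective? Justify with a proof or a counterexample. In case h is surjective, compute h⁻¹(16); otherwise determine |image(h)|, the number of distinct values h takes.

Since 23 is prime, the nonzero elements of ℤ_{23} form a cyclic group of order 22.
As gcd(19, 22) = 1, raising to the 19th power is a bijection on this group: if u^19 ≡ v^19 then (uv^{−1})^19 = 1, and the only element of order dividing gcd(19, 22) = 1 is 1, so u = v.
With h(0) = 0 this makes h injective on all of ℤ_{23}, hence bijective (finite equal-size domain and codomain). In particular h is surjective.
Since h is surjective, we find the preimage of 16. The inverse of x ↦ x^19 on (ℤ_{23})^× is x ↦ x^7, because 19·7 = 133 = 6·22 + 1 ≡ 1 (mod 22) and x^{22} = 1 for x ≠ 0 (Fermat). So h⁻¹(16) = 16^7 mod 23.
Repeated squaring mod 23: 16^1 ≡ 16, 16^2 ≡ 16² = 256 ≡ 3, 16^4 ≡ 3² = 9. Since 7 = 4 + 2 + 1, 16^7 ≡ 9·3·16: 9·3 = 27 ≡ 4, then 4·16 = 64 ≡ 18. So 16^7 ≡ 18 (mod 23).
Hence h⁻¹(16) = 18.

18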